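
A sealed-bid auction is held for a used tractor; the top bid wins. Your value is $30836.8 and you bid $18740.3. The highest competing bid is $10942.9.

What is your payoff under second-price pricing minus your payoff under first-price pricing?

You have the highest bid, so you win under either rule.
Second-price: pay $10942.9 → payoff $19893.9.
First-price: pay your own bid $18740.3 → payoff $12096.5.
Difference = $19893.9 − ($12096.5) = $7797.4.

$7797.4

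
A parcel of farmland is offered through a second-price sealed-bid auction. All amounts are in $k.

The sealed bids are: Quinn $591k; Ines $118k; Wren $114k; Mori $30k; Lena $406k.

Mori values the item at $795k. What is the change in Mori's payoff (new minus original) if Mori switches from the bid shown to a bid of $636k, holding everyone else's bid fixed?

The highest bid among the other bidders is $591k; Mori's bid doesn't change that.
Original bid $30k: Mori is not highest (top rival bid is $591k); payoff $0k.
Alternative bid $636k: Mori is highest, pays the top rival bid $591k; payoff $795k − $591k = $204k.
Change in payoff = $204k − ($0k) = $204k.

$204k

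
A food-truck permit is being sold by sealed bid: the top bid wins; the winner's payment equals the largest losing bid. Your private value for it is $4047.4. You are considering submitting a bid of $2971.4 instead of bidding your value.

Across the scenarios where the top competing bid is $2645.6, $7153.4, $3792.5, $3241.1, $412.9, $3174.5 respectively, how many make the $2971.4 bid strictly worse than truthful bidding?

3

The deviation hurts exactly when the highest competing bid lies strictly between $2971.4 and $4047.4 — underbidding then forfeits a profitable win.
$2645.6: below both → same outcome either way.
$7153.4: above both → same outcome either way.
$3792.5: inside the interval → strictly worse (loss $254.9).
$3241.1: inside the interval → strictly worse (loss $806.3).
$412.9: below both → same outcome either way.
$3174.5: inside the interval → strictly worse (loss $872.9).
Count: 3.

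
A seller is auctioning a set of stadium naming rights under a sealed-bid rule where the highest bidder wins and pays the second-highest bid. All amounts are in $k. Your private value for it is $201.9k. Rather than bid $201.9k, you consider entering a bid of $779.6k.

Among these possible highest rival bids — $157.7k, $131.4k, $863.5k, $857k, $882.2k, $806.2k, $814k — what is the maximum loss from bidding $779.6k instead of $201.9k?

$157.7k: same outcome either way → loss $0k.
$131.4k: same outcome either way → loss $0k.
$863.5k: same outcome either way → loss $0k.
$857k: same outcome either way → loss $0k.
$882.2k: same outcome either way → loss $0k.
$806.2k: same outcome either way → loss $0k.
$814k: same outcome either way → loss $0k.
Maximum loss: $0k.

$0k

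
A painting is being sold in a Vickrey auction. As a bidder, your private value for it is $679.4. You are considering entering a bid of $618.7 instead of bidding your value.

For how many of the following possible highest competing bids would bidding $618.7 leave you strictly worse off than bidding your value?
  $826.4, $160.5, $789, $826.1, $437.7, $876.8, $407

The deviation hurts exactly when the highest competing bid lies strictly between $618.7 and $679.4 — underbidding then forfeits a profitable win.
$826.4: above both → same outcome either way.
$160.5: below both → same outcome either way.
$789: above both → same outcome either way.
$826.1: above both → same outcome either way.
$437.7: below both → same outcome either way.
$876.8: above both → same outcome either way.
$407: below both → same outcome either way.
Count: 0.

0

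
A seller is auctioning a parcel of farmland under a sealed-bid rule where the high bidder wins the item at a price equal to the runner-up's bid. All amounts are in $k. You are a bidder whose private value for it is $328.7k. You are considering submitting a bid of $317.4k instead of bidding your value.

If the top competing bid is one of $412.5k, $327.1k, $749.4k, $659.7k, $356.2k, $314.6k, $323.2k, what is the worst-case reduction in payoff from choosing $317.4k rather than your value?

$5.5k

$412.5k: same outcome either way → loss $0k.
$327.1k: truthful gives $1.6k, deviation gives $0k → loss $1.6k.
$749.4k: same outcome either way → loss $0k.
$659.7k: same outcome either way → loss $0k.
$356.2k: same outcome either way → loss $0k.
$314.6k: same outcome either way → loss $0k.
$323.2k: truthful gives $5.5k, deviation gives $0k → loss $5.5k.
Maximum loss: $5.5k.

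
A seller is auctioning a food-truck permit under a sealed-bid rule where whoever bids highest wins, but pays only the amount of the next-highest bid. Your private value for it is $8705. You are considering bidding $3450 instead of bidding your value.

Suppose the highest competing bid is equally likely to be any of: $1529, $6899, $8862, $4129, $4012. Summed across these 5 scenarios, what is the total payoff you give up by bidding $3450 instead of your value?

The deviation costs you only when the competing bid falls strictly between $3450 and $8705; elsewhere both bids give the same outcome.
$1529: outcomes coincide → loss $0.
$6899: truthful payoff $1806, deviation payoff $0 → loss $1806.
$8862: outcomes coincide → loss $0.
$4129: truthful payoff $4576, deviation payoff $0 → loss $4576.
$4012: truthful payoff $4693, deviation payoff $0 → loss $4693.
Total loss = $1806 + $4576 + $4693 = $11075.

$11075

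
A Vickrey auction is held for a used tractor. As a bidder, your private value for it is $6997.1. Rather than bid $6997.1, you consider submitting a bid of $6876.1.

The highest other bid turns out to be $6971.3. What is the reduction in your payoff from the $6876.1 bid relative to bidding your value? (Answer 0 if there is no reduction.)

Bidding your value $6997.1: you win (since $6997.1 > $6971.3) and pay $6971.3. Payoff $25.8.
Bidding $6876.1: you lose. Payoff $0.
The competing bid $6971.3 lies between your shaded bid and your value, so underbidding forfeits an item you could have won at a profitable price.
Loss from deviating = $25.8 − ($0) = $25.8.
Because the price is fixed by the runner-up's bid, deviating from your value can only change a good outcome into a bad one — never the reverse.

$25.8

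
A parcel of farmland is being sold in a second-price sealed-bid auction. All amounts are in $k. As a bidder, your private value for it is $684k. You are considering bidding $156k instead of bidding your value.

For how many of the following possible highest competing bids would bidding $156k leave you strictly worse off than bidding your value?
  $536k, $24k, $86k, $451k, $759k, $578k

The deviation hurts exactly when the highest competing bid lies strictly between $156k and $684k — underbidding then forfeits a profitable win.
$536k: inside the interval → strictly worse (loss $148k).
$24k: below both → same outcome either way.
$86k: below both → same outcome either way.
$451k: inside the interval → strictly worse (loss $233k).
$759k: above both → same outcome either way.
$578k: inside the interval → strictly worse (loss $106k).
Count: 3.

3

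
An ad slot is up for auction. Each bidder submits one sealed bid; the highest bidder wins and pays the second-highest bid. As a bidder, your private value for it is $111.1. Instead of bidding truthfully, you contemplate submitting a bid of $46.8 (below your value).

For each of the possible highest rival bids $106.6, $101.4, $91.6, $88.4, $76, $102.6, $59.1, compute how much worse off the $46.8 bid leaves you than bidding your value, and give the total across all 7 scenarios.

The deviation costs you only when the competing bid falls strictly between $46.8 and $111.1; elsewhere both bids give the same outcome.
$106.6: truthful payoff $4.5, deviation payoff $0 → loss $4.5.
$101.4: truthful payoff $9.7, deviation payoff $0 → loss $9.7.
$91.6: truthful payoff $19.5, deviation payoff $0 → loss $19.5.
$88.4: truthful payoff $22.7, deviation payoff $0 → loss $22.7.
$76: truthful payoff $35.1, deviation payoff $0 → loss $35.1.
$102.6: truthful payoff $8.5, deviation payoff $0 → loss $8.5.
$59.1: truthful payoff $52, deviation payoff $0 → loss $52.
Total loss = $4.5 + $9.7 + $19.5 + $22.7 + $35.1 + $8.5 + $52 = $152.

$152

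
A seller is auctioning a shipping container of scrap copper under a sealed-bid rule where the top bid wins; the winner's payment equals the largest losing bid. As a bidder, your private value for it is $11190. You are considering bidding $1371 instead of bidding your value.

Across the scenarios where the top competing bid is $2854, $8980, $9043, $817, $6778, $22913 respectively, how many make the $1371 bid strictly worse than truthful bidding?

4

The deviation hurts exactly when the highest competing bid lies strictly between $1371 and $11190 — underbidding then forfeits a profitable win.
$2854: inside the interval → strictly worse (loss $8336).
$8980: inside the interval → strictly worse (loss $2210).
$9043: inside the interval → strictly worse (loss $2147).
$817: below both → same outcome either way.
$6778: inside the interval → strictly worse (loss $4412).
$22913: above both → same outcome either way.
Count: 4.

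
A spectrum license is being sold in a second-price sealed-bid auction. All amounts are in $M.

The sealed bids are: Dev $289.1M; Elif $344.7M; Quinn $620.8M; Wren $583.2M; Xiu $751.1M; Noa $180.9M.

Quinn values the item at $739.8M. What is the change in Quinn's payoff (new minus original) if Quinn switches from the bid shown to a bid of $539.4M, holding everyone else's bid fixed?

$0M

The highest bid among the other bidders is $751.1M; Quinn's bid doesn't change that.
Original bid $620.8M: Quinn is not highest (top rival bid is $751.1M); payoff $0M.
Alternative bid $539.4M: Quinn is not highest (top rival bid is $751.1M); payoff $0M.
Change in payoff = $0M − ($0M) = $0M.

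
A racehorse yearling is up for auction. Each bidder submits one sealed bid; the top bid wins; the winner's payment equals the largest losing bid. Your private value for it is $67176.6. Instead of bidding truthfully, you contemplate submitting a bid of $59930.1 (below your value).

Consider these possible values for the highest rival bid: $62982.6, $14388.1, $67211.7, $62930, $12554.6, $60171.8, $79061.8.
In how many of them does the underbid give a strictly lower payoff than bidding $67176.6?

3

The deviation hurts exactly when the highest competing bid lies strictly between $59930.1 and $67176.6 — underbidding then forfeits a profitable win.
$62982.6: inside the interval → strictly worse (loss $4194).
$14388.1: below both → same outcome either way.
$67211.7: above both → same outcome either way.
$62930: inside the interval → strictly worse (loss $4246.6).
$12554.6: below both → same outcome either way.
$60171.8: inside the interval → strictly worse (loss $7004.8).
$79061.8: above both → same outcome either way.
Count: 3.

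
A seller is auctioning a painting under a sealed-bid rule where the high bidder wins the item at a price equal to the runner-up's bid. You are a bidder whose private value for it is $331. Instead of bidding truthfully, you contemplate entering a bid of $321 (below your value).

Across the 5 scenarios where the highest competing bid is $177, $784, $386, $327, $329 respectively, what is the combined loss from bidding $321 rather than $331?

$6

The deviation costs you only when the competing bid falls strictly between $321 and $331; elsewhere both bids give the same outcome.
$177: outcomes coincide → loss $0.
$784: outcomes coincide → loss $0.
$386: outcomes coincide → loss $0.
$327: truthful payoff $4, deviation payoff $0 → loss $4.
$329: truthful payoff $2, deviation payoff $0 → loss $2.
Total loss = $4 + $2 = $6.
In a second-price auction your bid sets only whether you win, not what you pay, so bidding your true value is weakly dominant.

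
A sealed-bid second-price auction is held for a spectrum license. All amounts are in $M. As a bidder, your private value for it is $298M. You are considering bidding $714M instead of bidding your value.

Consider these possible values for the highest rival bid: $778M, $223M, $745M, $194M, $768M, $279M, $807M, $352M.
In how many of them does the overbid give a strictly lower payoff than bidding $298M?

The deviation hurts exactly when the highest competing bid lies strictly between $298M and $714M — overbidding then wins at a price above your value.
$778M: above both → same outcome either way.
$223M: below both → same outcome either way.
$745M: above both → same outcome either way.
$194M: below both → same outcome either way.
$768M: above both → same outcome either way.
$279M: below both → same outcome either way.
$807M: above both → same outcome either way.
$352M: inside the interval → strictly worse (loss $54M).
Count: 1.

1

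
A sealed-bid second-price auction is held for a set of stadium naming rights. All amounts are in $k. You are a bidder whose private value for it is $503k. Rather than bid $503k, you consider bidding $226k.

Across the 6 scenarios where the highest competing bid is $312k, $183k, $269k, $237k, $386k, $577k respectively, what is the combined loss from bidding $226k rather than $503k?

The deviation costs you only when the competing bid falls strictly between $226k and $503k; elsewhere both bids give the same outcome.
$312k: truthful payoff $191k, deviation payoff $0k → loss $191k.
$183k: outcomes coincide → loss $0k.
$269k: truthful payoff $234k, deviation payoff $0k → loss $234k.
$237k: truthful payoff $266k, deviation payoff $0k → loss $266k.
$386k: truthful payoff $117k, deviation payoff $0k → loss $117k.
$577k: outcomes coincide → loss $0k.
Total loss = $191k + $234k + $266k + $117k = $808k.

$808k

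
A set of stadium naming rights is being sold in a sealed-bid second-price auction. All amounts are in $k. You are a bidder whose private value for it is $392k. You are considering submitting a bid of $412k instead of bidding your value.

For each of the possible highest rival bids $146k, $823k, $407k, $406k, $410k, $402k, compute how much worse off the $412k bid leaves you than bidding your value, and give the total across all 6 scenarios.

$57k

The deviation costs you only when the competing bid falls strictly between $392k and $412k; elsewhere both bids give the same outcome.
$146k: outcomes coincide → loss $0k.
$823k: outcomes coincide → loss $0k.
$407k: truthful payoff $0k, deviation payoff −$15k → loss $15k.
$406k: truthful payoff $0k, deviation payoff −$14k → loss $14k.
$410k: truthful payoff $0k, deviation payoff −$18k → loss $18k.
$402k: truthful payoff $0k, deviation payoff −$10k → loss $10k.
Total loss = $15k + $14k + $18k + $10k = $57k.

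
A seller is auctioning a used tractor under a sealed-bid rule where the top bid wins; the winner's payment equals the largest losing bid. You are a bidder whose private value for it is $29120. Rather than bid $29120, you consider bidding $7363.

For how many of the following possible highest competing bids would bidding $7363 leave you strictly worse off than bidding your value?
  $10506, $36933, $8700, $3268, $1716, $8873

3

The deviation hurts exactly when the highest competing bid lies strictly between $7363 and $29120 — underbidding then forfeits a profitable win.
$10506: inside the interval → strictly worse (loss $18614).
$36933: above both → same outcome either way.
$8700: inside the interval → strictly worse (loss $20420).
$3268: below both → same outcome either way.
$1716: below both → same outcome either way.
$8873: inside the interval → strictly worse (loss $20247).
Count: 3.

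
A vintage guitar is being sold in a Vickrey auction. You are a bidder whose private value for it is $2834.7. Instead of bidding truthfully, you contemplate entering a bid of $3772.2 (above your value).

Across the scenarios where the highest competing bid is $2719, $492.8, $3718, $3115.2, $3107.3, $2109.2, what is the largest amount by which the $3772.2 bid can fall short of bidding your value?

$883.3

$2719: same outcome either way → loss $0.
$492.8: same outcome either way → loss $0.
$3718: truthful gives $0, deviation gives −$883.3 → loss $883.3.
$3115.2: truthful gives $0, deviation gives −$280.5 → loss $280.5.
$3107.3: truthful gives $0, deviation gives −$272.6 → loss $272.6.
$2109.2: same outcome either way → loss $0.
Maximum loss: $883.3.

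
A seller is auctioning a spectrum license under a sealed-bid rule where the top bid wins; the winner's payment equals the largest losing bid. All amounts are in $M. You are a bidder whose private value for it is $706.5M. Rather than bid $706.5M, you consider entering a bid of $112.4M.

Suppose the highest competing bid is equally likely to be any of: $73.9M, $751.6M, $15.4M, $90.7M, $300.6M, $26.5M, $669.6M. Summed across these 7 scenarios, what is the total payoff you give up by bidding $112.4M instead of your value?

The deviation costs you only when the competing bid falls strictly between $112.4M and $706.5M; elsewhere both bids give the same outcome.
$73.9M: outcomes coincide → loss $0M.
$751.6M: outcomes coincide → loss $0M.
$15.4M: outcomes coincide → loss $0M.
$90.7M: outcomes coincide → loss $0M.
$300.6M: truthful payoff $405.9M, deviation payoff $0M → loss $405.9M.
$26.5M: outcomes coincide → loss $0M.
$669.6M: truthful payoff $36.9M, deviation payoff $0M → loss $36.9M.
Total loss = $405.9M + $36.9M = $442.8M.

$442.8M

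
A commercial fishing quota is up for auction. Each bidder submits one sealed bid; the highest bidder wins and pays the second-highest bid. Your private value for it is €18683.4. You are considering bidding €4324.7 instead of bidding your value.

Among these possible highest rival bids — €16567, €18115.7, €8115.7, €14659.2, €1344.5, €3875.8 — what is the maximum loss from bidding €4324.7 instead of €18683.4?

€16567: truthful gives €2116.4, deviation gives €0 → loss €2116.4.
€18115.7: truthful gives €567.7, deviation gives €0 → loss €567.7.
€8115.7: truthful gives €10567.7, deviation gives €0 → loss €10567.7.
€14659.2: truthful gives €4024.2, deviation gives €0 → loss €4024.2.
€1344.5: same outcome either way → loss €0.
€3875.8: same outcome either way → loss €0.
Maximum loss: €10567.7.

€10567.7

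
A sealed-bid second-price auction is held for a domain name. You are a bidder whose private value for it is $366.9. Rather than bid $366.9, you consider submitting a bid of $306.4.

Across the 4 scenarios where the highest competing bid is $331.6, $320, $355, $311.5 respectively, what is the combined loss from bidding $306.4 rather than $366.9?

The deviation costs you only when the competing bid falls strictly between $306.4 and $366.9; elsewhere both bids give the same outcome.
$331.6: truthful payoff $35.3, deviation payoff $0 → loss $35.3.
$320: truthful payoff $46.9, deviation payoff $0 → loss $46.9.
$355: truthful payoff $11.9, deviation payoff $0 → loss $11.9.
$311.5: truthful payoff $55.4, deviation payoff $0 → loss $55.4.
Total loss = $35.3 + $46.9 + $11.9 + $55.4 = $149.5.
In a second-price auction your bid sets only whether you win, not what you pay, so bidding your true value is weakly dominant.

$149.5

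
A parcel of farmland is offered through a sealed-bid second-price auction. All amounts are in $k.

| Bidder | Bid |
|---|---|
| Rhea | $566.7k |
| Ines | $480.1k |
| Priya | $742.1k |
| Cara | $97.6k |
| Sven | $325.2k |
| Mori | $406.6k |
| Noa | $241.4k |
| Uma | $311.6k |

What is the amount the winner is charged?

Highest bid: Priya at $742.1k, so Priya wins.
Second-highest bid: Rhea at $566.7k — that is the price the winner pays.

$566.7k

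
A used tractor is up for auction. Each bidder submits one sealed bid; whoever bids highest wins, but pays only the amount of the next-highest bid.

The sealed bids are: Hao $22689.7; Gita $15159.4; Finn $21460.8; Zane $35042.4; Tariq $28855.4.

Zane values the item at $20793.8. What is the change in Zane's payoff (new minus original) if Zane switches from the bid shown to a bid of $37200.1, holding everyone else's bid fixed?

The highest bid among the other bidders is $28855.4; Zane's bid doesn't change that.
Original bid $35042.4: Zane is highest, pays the top rival bid $28855.4; payoff $20793.8 − $28855.4 = −$8061.6.
Alternative bid $37200.1: Zane is highest, pays the top rival bid $28855.4; payoff $20793.8 − $28855.4 = −$8061.6.
Change in payoff = −$8061.6 − (−$8061.6) = $0.

$0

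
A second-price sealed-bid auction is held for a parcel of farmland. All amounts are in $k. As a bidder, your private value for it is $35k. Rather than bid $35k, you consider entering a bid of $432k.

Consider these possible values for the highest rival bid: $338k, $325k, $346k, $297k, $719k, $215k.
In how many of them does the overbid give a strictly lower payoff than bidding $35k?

The deviation hurts exactly when the highest competing bid lies strictly between $35k and $432k — overbidding then wins at a price above your value.
$338k: inside the interval → strictly worse (loss $303k).
$325k: inside the interval → strictly worse (loss $290k).
$346k: inside the interval → strictly worse (loss $311k).
$297k: inside the interval → strictly worse (loss $262k).
$719k: above both → same outcome either way.
$215k: inside the interval → strictly worse (loss $180k).
Count: 5.

5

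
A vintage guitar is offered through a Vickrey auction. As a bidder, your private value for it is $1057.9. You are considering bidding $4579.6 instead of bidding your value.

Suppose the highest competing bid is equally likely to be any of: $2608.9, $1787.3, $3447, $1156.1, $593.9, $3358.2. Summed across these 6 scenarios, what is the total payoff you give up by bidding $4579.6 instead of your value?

The deviation costs you only when the competing bid falls strictly between $1057.9 and $4579.6; elsewhere both bids give the same outcome.
$2608.9: truthful payoff $0, deviation payoff −$1551 → loss $1551.
$1787.3: truthful payoff $0, deviation payoff −$729.4 → loss $729.4.
$3447: truthful payoff $0, deviation payoff −$2389.1 → loss $2389.1.
$1156.1: truthful payoff $0, deviation payoff −$98.2 → loss $98.2.
$593.9: outcomes coincide → loss $0.
$3358.2: truthful payoff $0, deviation payoff −$2300.3 → loss $2300.3.
Total loss = $1551 + $729.4 + $2389.1 + $98.2 + $2300.3 = $7068.
In a second-price auction your bid sets only whether you win, not what you pay, so bidding your true value is weakly dominant.

$7068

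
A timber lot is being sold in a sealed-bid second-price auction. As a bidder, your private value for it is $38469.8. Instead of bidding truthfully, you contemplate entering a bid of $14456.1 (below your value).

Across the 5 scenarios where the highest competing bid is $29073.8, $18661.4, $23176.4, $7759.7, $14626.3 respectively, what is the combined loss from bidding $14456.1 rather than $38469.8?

The deviation costs you only when the competing bid falls strictly between $14456.1 and $38469.8; elsewhere both bids give the same outcome.
$29073.8: truthful payoff $9396, deviation payoff $0 → loss $9396.
$18661.4: truthful payoff $19808.4, deviation payoff $0 → loss $19808.4.
$23176.4: truthful payoff $15293.4, deviation payoff $0 → loss $15293.4.
$7759.7: outcomes coincide → loss $0.
$14626.3: truthful payoff $23843.5, deviation payoff $0 → loss $23843.5.
Total loss = $9396 + $19808.4 + $15293.4 + $23843.5 = $68341.3.

$68341.3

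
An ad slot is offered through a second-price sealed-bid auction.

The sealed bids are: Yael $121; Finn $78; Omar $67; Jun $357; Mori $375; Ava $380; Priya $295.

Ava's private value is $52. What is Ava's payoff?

Highest bid: Ava at $380, so Ava wins.
Second-highest bid: Mori at $375 — that is the price the winner pays.
Ava's payoff = value − price = $52 − $375 = −$323.

−$323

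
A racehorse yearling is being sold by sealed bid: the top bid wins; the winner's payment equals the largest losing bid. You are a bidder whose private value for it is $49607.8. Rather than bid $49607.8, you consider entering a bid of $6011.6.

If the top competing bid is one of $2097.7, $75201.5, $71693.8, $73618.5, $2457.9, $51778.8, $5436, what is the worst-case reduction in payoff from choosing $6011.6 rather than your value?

$2097.7: same outcome either way → loss $0.
$75201.5: same outcome either way → loss $0.
$71693.8: same outcome either way → loss $0.
$73618.5: same outcome either way → loss $0.
$2457.9: same outcome either way → loss $0.
$51778.8: same outcome either way → loss $0.
$5436: same outcome either way → loss $0.
Maximum loss: $0.

$0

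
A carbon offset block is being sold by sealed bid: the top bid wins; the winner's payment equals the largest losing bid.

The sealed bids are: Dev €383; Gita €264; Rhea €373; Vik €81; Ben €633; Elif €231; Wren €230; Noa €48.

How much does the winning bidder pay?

€383

Highest bid: Ben at €633, so Ben wins.
Second-highest bid: Dev at €383 — that is the price the winner pays.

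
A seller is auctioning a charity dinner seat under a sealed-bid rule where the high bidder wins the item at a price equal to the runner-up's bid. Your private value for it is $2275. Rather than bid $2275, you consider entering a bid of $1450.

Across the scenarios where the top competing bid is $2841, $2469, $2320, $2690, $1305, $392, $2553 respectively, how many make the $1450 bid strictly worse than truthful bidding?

The deviation hurts exactly when the highest competing bid lies strictly between $1450 and $2275 — underbidding then forfeits a profitable win.
$2841: above both → same outcome either way.
$2469: above both → same outcome either way.
$2320: above both → same outcome either way.
$2690: above both → same outcome either way.
$1305: below both → same outcome either way.
$392: below both → same outcome either way.
$2553: above both → same outcome either way.
Count: 0.

0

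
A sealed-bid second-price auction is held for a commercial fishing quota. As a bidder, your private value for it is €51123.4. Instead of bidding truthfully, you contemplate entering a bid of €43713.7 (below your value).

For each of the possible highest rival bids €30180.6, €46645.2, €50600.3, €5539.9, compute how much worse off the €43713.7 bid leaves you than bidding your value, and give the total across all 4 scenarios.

The deviation costs you only when the competing bid falls strictly between €43713.7 and €51123.4; elsewhere both bids give the same outcome.
€30180.6: outcomes coincide → loss €0.
€46645.2: truthful payoff €4478.2, deviation payoff €0 → loss €4478.2.
€50600.3: truthful payoff €523.1, deviation payoff €0 → loss €523.1.
€5539.9: outcomes coincide → loss €0.
Total loss = €4478.2 + €523.1 = €5001.3.

€5001.3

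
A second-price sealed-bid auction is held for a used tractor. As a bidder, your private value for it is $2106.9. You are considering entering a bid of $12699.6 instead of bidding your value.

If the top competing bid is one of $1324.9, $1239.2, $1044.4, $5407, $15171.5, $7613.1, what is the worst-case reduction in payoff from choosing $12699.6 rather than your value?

$1324.9: same outcome either way → loss $0.
$1239.2: same outcome either way → loss $0.
$1044.4: same outcome either way → loss $0.
$5407: truthful gives $0, deviation gives −$3300.1 → loss $3300.1.
$15171.5: same outcome either way → loss $0.
$7613.1: truthful gives $0, deviation gives −$5506.2 → loss $5506.2.
Maximum loss: $5506.2.

$5506.2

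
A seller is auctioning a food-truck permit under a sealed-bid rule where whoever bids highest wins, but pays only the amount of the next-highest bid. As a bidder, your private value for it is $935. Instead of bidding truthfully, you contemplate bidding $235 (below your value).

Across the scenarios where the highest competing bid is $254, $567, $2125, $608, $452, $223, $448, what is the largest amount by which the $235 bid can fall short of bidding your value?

$254: truthful gives $681, deviation gives $0 → loss $681.
$567: truthful gives $368, deviation gives $0 → loss $368.
$2125: same outcome either way → loss $0.
$608: truthful gives $327, deviation gives $0 → loss $327.
$452: truthful gives $483, deviation gives $0 → loss $483.
$223: same outcome either way → loss $0.
$448: truthful gives $487, deviation gives $0 → loss $487.
Maximum loss: $681.

$681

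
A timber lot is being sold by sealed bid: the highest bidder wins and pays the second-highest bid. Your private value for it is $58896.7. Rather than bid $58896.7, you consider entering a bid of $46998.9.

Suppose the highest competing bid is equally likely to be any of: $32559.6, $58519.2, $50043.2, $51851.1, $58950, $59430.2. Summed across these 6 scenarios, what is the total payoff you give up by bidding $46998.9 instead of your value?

The deviation costs you only when the competing bid falls strictly between $46998.9 and $58896.7; elsewhere both bids give the same outcome.
$32559.6: outcomes coincide → loss $0.
$58519.2: truthful payoff $377.5, deviation payoff $0 → loss $377.5.
$50043.2: truthful payoff $8853.5, deviation payoff $0 → loss $8853.5.
$51851.1: truthful payoff $7045.6, deviation payoff $0 → loss $7045.6.
$58950: outcomes coincide → loss $0.
$59430.2: outcomes coincide → loss $0.
Total loss = $377.5 + $8853.5 + $7045.6 = $16276.6.

$16276.6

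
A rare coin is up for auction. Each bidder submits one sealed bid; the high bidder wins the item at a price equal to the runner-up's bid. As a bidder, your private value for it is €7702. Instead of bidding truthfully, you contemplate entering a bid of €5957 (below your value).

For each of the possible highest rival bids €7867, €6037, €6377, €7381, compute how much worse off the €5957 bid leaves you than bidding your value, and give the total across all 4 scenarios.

€3311

The deviation costs you only when the competing bid falls strictly between €5957 and €7702; elsewhere both bids give the same outcome.
€7867: outcomes coincide → loss €0.
€6037: truthful payoff €1665, deviation payoff €0 → loss €1665.
€6377: truthful payoff €1325, deviation payoff €0 → loss €1325.
€7381: truthful payoff €321, deviation payoff €0 → loss €321.
Total loss = €1665 + €1325 + €321 = €3311.
In a second-price auction your bid sets only whether you win, not what you pay, so bidding your true value is weakly dominant.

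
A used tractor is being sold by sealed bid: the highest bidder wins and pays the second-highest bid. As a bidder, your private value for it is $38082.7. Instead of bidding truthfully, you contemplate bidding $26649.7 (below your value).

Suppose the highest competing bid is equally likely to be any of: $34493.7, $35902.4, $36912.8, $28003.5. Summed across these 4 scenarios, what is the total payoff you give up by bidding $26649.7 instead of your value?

$17018.4

The deviation costs you only when the competing bid falls strictly between $26649.7 and $38082.7; elsewhere both bids give the same outcome.
$34493.7: truthful payoff $3589, deviation payoff $0 → loss $3589.
$35902.4: truthful payoff $2180.3, deviation payoff $0 → loss $2180.3.
$36912.8: truthful payoff $1169.9, deviation payoff $0 → loss $1169.9.
$28003.5: truthful payoff $10079.2, deviation payoff $0 → loss $10079.2.
Total loss = $3589 + $2180.3 + $1169.9 + $10079.2 = $17018.4.
In a second-price auction your bid sets only whether you win, not what you pay, so bidding your true value is weakly dominant.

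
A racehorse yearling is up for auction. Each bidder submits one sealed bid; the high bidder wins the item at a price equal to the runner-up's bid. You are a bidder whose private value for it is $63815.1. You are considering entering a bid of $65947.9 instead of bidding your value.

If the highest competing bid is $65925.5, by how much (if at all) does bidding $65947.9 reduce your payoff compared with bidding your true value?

Bidding your value $63815.1: you lose (since $63815.1 < $65925.5). Payoff $0.
Bidding $65947.9: you win and pay $65925.5. Payoff $63815.1 − $65925.5 = −$2110.4.
The competing bid $65925.5 lies between your value and your inflated bid, so overbidding wins an item priced above your value.
Loss from deviating = $0 − (−$2110.4) = $2110.4.
In a second-price auction your bid sets only whether you win, not what you pay, so bidding your true value is weakly dominant.

$2110.4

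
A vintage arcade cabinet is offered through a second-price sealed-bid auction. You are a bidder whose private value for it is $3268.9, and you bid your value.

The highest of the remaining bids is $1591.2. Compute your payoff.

Your bid $3268.9 exceeds the highest competing bid $1591.2, so you win.
In a second-price auction the winner pays the second-highest bid, $1591.2.
Payoff = value − price = $3268.9 − $1591.2 = $1677.7.

$1677.7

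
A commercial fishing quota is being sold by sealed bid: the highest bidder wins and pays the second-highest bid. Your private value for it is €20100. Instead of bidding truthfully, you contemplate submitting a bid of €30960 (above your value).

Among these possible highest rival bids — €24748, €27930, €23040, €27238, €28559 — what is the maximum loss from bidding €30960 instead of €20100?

€8459

€24748: truthful gives €0, deviation gives −€4648 → loss €4648.
€27930: truthful gives €0, deviation gives −€7830 → loss €7830.
€23040: truthful gives €0, deviation gives −€2940 → loss €2940.
€27238: truthful gives €0, deviation gives −€7138 → loss €7138.
€28559: truthful gives €0, deviation gives −€8459 → loss €8459.
Maximum loss: €8459.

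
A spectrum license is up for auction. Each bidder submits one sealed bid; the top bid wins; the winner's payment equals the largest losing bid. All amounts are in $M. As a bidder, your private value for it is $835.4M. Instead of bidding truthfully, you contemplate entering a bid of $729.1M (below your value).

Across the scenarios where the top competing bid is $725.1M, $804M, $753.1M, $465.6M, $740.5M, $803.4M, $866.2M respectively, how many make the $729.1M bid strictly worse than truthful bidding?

4

The deviation hurts exactly when the highest competing bid lies strictly between $729.1M and $835.4M — underbidding then forfeits a profitable win.
$725.1M: below both → same outcome either way.
$804M: inside the interval → strictly worse (loss $31.4M).
$753.1M: inside the interval → strictly worse (loss $82.3M).
$465.6M: below both → same outcome either way.
$740.5M: inside the interval → strictly worse (loss $94.9M).
$803.4M: inside the interval → strictly worse (loss $32M).
$866.2M: above both → same outcome either way.
Count: 4.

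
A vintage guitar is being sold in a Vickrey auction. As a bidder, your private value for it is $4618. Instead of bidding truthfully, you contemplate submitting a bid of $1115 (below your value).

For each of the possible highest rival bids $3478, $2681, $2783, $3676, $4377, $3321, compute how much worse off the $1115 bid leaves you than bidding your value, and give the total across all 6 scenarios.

$7392

The deviation costs you only when the competing bid falls strictly between $1115 and $4618; elsewhere both bids give the same outcome.
$3478: truthful payoff $1140, deviation payoff $0 → loss $1140.
$2681: truthful payoff $1937, deviation payoff $0 → loss $1937.
$2783: truthful payoff $1835, deviation payoff $0 → loss $1835.
$3676: truthful payoff $942, deviation payoff $0 → loss $942.
$4377: truthful payoff $241, deviation payoff $0 → loss $241.
$3321: truthful payoff $1297, deviation payoff $0 → loss $1297.
Total loss = $1140 + $1937 + $1835 + $942 + $241 + $1297 = $7392.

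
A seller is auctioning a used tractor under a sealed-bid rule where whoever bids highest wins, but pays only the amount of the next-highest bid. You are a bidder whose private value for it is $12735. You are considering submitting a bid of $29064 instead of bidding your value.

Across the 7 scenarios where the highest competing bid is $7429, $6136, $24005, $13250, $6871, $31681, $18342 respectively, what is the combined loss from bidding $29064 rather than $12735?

$17392

The deviation costs you only when the competing bid falls strictly between $12735 and $29064; elsewhere both bids give the same outcome.
$7429: outcomes coincide → loss $0.
$6136: outcomes coincide → loss $0.
$24005: truthful payoff $0, deviation payoff −$11270 → loss $11270.
$13250: truthful payoff $0, deviation payoff −$515 → loss $515.
$6871: outcomes coincide → loss $0.
$31681: outcomes coincide → loss $0.
$18342: truthful payoff $0, deviation payoff −$5607 → loss $5607.
Total loss = $11270 + $515 + $5607 = $17392.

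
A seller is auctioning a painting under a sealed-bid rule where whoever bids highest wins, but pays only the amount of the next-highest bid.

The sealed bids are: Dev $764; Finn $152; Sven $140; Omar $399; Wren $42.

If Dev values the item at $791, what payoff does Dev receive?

Highest bid: Dev at $764, so Dev wins.
Second-highest bid: Omar at $399 — that is the price the winner pays.
Dev's payoff = value − price = $791 − $399 = $392.

$392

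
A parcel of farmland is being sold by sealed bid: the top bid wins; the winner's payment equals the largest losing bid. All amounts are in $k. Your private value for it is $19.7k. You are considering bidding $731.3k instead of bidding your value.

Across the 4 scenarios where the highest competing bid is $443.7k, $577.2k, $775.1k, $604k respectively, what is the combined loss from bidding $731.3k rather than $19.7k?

The deviation costs you only when the competing bid falls strictly between $19.7k and $731.3k; elsewhere both bids give the same outcome.
$443.7k: truthful payoff $0k, deviation payoff −$424k → loss $424k.
$577.2k: truthful payoff $0k, deviation payoff −$557.5k → loss $557.5k.
$775.1k: outcomes coincide → loss $0k.
$604k: truthful payoff $0k, deviation payoff −$584.3k → loss $584.3k.
Total loss = $424k + $557.5k + $584.3k = $1565.8k.

$1565.8k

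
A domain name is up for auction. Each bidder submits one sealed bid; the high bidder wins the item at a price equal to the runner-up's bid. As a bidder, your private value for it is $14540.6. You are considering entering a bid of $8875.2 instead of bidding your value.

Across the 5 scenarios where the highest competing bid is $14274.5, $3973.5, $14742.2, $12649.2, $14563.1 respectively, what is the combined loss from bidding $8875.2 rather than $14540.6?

$2157.5

The deviation costs you only when the competing bid falls strictly between $8875.2 and $14540.6; elsewhere both bids give the same outcome.
$14274.5: truthful payoff $266.1, deviation payoff $0 → loss $266.1.
$3973.5: outcomes coincide → loss $0.
$14742.2: outcomes coincide → loss $0.
$12649.2: truthful payoff $1891.4, deviation payoff $0 → loss $1891.4.
$14563.1: outcomes coincide → loss $0.
Total loss = $266.1 + $1891.4 = $2157.5.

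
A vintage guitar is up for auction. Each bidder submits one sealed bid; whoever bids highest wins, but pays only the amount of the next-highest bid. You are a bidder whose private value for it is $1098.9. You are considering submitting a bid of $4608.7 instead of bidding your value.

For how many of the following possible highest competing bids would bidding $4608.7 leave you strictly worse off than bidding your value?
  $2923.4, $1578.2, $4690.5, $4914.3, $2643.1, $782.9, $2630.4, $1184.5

5

The deviation hurts exactly when the highest competing bid lies strictly between $1098.9 and $4608.7 — overbidding then wins at a price above your value.
$2923.4: inside the interval → strictly worse (loss $1824.5).
$1578.2: inside the interval → strictly worse (loss $479.3).
$4690.5: above both → same outcome either way.
$4914.3: above both → same outcome either way.
$2643.1: inside the interval → strictly worse (loss $1544.2).
$782.9: below both → same outcome either way.
$2630.4: inside the interval → strictly worse (loss $1531.5).
$1184.5: inside the interval → strictly worse (loss $85.6).
Count: 5.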